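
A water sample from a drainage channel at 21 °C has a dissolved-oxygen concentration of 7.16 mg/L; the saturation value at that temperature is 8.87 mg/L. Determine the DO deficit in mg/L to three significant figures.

D ≈ 1.71 mg/L

D = C_s − C = 8.87 − 7.16 = 1.71 mg/L.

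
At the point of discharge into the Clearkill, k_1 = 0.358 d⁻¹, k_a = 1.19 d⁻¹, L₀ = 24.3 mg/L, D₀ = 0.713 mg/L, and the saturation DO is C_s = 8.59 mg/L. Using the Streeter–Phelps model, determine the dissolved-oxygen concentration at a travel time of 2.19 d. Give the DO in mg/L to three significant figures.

k_1 L₀/(k_a−k_1) = 0.358×24.3/(1.19−0.358) = 8.699/0.8320 = 10.46 mg/L.
e^(−k_1 t) = e^(−0.358×2.190) = 0.4566; e^(−k_a t) = e^(−1.19×2.190) = 0.07382.
D = 10.46 × (0.4566 − 0.07382) + 0.713 × 0.07382 = 4.002 + 0.05264 = 4.055 mg/L.
DO = C_s − D = 8.59 − 4.055 = 4.535 mg/L.

DO ≈ 4.54 mg/L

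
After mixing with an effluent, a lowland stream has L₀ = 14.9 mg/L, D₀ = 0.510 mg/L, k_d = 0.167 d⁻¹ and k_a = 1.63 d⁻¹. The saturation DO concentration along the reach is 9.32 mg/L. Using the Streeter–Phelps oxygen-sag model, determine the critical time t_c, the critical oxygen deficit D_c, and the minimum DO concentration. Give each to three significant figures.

At the critical point dD/dt = 0, so k_d L₀ e^(−k_d t) = k_a D. Substituting D(t) from the Streeter–Phelps equation and solving for t gives
t_c = ln[(k_a/k_d)(1 − D₀(k_a−k_d)/(k_d L₀))] / (k_a−k_d).
Here k_a−k_d = 1.463 d⁻¹ and 1 − D₀(k_a−k_d)/(k_d L₀) = 1 − 0.510×1.463/(0.167×14.9) = 0.7001, so
t_c = ln(9.760 × 0.7001) / 1.463 = 1.922 / 1.463 = 1.314 d.
L(t_c) = L₀ e^(−k_d t_c) = 14.9 × 0.8030 = 11.96 mg/L, and at the critical point k_a D_c = k_d L, so D_c = (0.167/1.63) × 11.96 = 1.226 mg/L.
Minimum DO = C_s − D_c = 9.32 − 1.226 = 8.094 mg/L.

t_c ≈ 1.31 d; D_c ≈ 1.23 mg/L; min DO ≈ 8.09 mg/L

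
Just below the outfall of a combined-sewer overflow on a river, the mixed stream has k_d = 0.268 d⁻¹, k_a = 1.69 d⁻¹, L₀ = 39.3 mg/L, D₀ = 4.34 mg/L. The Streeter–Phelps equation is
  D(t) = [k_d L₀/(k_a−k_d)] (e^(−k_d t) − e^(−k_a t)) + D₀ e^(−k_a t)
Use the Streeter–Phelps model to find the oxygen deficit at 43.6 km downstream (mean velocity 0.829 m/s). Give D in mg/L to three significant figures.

D ≈ 5.20 mg/L

Travel time t = x/v = 43.6 km / (0.829 m/s) = 43600 m / 0.829 m/s = 52590 s = 0.6087 d.
k_d L₀/(k_a−k_d) = 0.268×39.3/(1.69−0.268) = 10.53/1.422 = 7.407 mg/L.
e^(−k_d t) = e^(−0.268×0.6087) = 0.8495; e^(−k_a t) = e^(−1.69×0.6087) = 0.3575.
D = 7.407 × (0.8495 − 0.3575) + 4.34 × 0.3575 = 3.644 + 1.551 = 5.196 mg/L.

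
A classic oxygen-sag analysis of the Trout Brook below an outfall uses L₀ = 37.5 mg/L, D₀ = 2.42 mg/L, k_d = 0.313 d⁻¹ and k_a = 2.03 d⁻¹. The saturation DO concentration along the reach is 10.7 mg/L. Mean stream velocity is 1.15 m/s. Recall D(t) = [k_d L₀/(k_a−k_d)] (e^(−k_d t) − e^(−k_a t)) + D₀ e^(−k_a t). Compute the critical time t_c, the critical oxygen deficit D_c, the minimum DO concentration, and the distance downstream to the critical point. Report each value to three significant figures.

With k_a/k_d = 6.486 and 1 − D₀(k_a−k_d)/(k_d L₀) = 0.6460,
t_c = ln(6.486 × 0.6460) / (2.03 − 0.313) = ln(4.190) / 1.717 = 1.433/1.717 = 0.8344 d.
L(t_c) = L₀ e^(−k_d t_c) = 37.5 × 0.7702 = 28.88 mg/L, and at the critical point k_a D_c = k_d L, so D_c = (0.313/2.03) × 28.88 = 4.453 mg/L.
Minimum DO = C_s − D_c = 10.7 − 4.453 = 6.247 mg/L.
x_c = v t_c = 1.15 m/s × 0.8344 d × 86400 s/d = 82900 m ≈ 82.9 km.

t_c ≈ 0.834 d; D_c ≈ 4.45 mg/L; min DO ≈ 6.25 mg/L; x_c ≈ 82.9 km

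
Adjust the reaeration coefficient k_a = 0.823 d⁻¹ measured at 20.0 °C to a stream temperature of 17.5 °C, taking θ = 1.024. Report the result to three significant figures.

k_a(T₂) = k_a(T₁) · θ^(T₂−T₁) = 0.823 × 1.024^(17.5−20.0)
= 0.823 × 1.024^-2.50 = 0.823 × 0.9424 = 0.7756 d⁻¹.

k_a ≈ 0.776 d⁻¹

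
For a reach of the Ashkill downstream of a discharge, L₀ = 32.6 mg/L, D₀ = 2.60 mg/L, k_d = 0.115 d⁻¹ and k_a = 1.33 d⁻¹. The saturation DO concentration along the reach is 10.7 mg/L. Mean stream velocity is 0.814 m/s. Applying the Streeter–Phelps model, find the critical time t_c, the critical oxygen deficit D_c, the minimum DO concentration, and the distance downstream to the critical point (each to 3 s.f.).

With k_a/k_d = 11.57 and 1 − D₀(k_a−k_d)/(k_d L₀) = 0.1574,
t_c = ln(11.57 × 0.1574) / (1.33 − 0.115) = ln(1.820) / 1.215 = 0.5989/1.215 = 0.4929 d.
L(t_c) = L₀ e^(−k_d t_c) = 32.6 × 0.9449 = 30.80 mg/L, and at the critical point k_a D_c = k_d L, so D_c = (0.115/1.33) × 30.80 = 2.663 mg/L.
Minimum DO = C_s − D_c = 10.7 − 2.663 = 8.037 mg/L.
x_c = v t_c = 0.814 m/s × 0.4929 d × 86400 s/d = 34670 m ≈ 34.7 km.

t_c ≈ 0.493 d; D_c ≈ 2.66 mg/L; min DO ≈ 8.04 mg/L; x_c ≈ 34.7 km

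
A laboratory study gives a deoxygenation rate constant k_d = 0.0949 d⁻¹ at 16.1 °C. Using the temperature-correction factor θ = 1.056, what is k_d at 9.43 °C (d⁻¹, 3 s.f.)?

k_d(T₂) = k_d(T₁) · θ^(T₂−T₁) = 0.0949 × 1.056^(9.43−16.1)
= 0.0949 × 1.056^-6.67 = 0.0949 × 0.6953 = 0.06598 d⁻¹.

k_d ≈ 0.0660 d⁻¹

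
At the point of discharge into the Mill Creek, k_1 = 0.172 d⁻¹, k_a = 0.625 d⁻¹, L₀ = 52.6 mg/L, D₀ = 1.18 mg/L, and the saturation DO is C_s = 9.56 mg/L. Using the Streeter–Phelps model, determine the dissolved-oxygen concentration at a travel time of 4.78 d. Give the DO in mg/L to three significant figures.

k_1 L₀/(k_a−k_1) = 0.172×52.6/(0.625−0.172) = 9.047/0.4530 = 19.97 mg/L.
e^(−k_1 t) = e^(−0.172×4.780) = 0.4395; e^(−k_a t) = e^(−0.625×4.780) = 0.05041.
D = 19.97 × (0.4395 − 0.05041) + 1.18 × 0.05041 = 7.770 + 0.05949 = 7.830 mg/L.
DO = C_s − D = 9.56 − 7.830 = 1.730 mg/L.

DO ≈ 1.73 mg/L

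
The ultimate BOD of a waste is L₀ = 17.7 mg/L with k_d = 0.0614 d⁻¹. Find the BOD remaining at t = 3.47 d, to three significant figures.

L ≈ 14.3 mg/L

L_t = L₀ e^(−k_d t) = 17.7 × e^(−0.0614×3.47) = 17.7 × 0.8081 = 14.30 mg/L.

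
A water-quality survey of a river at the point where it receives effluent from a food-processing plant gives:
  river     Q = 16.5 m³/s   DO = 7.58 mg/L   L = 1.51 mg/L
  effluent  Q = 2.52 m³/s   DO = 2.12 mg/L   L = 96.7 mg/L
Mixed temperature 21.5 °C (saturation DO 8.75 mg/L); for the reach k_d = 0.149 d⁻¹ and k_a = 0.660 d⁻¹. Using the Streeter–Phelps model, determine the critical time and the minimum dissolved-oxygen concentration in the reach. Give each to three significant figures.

Mixed DO = (16.5×7.58 + 2.52×2.12)/(16.5+2.52) = 130.4/19.02 = 6.857 mg/L.
Mixed L₀ = (16.5×1.51 + 2.52×96.7)/(19.02) = 268.6/19.02 = 14.12 mg/L.
Initial deficit D₀ = C_s − DO₀ = 8.75 − 6.857 = 1.893 mg/L.
t_c = (1/0.5110) ln[(0.660/0.149)(1 − 1.893×0.5110/(0.149×14.12))] = 1.957 × ln(2.393) = 1.707 d.
D_c = (0.149/0.660) × 14.12 × e^(−0.149×1.707) = 0.2258 × 14.12 × 0.7754 = 2.472 mg/L.
Minimum DO = 8.75 − 2.472 = 6.278 mg/L.

t_c ≈ 1.71 d; minimum DO ≈ 6.28 mg/L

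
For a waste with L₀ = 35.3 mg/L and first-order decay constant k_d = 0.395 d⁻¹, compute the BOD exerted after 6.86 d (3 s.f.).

y_t = L₀(1 − e^(−k_d t)) = 35.3 × (1 − e^(−0.395×6.86))
= 35.3 × (1 − 0.06656) = 35.3 × 0.9334 = 32.95 mg/L.

y ≈ 33.0 mg/L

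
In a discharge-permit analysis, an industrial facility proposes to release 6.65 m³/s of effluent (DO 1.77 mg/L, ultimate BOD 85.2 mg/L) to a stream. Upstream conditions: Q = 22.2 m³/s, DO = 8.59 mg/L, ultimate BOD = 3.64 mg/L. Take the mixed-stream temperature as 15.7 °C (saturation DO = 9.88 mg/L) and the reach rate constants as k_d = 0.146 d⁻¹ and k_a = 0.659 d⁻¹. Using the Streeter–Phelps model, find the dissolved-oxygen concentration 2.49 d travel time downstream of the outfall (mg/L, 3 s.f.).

Mixed DO = (22.2×8.59 + 6.65×1.77)/(22.2+6.65) = 202.5/28.85 = 7.018 mg/L.
Mixed L₀ = (22.2×3.64 + 6.65×85.2)/(28.85) = 647.4/28.85 = 22.44 mg/L.
Initial deficit D₀ = C_s − DO₀ = 9.88 − 7.018 = 2.862 mg/L.
D(2.49) = [0.146×22.44/(0.659−0.146)](e^(−0.146×2.49) − e^(−0.659×2.49)) + 2.862 e^(−0.659×2.49)
= 6.386 × (0.6952 − 0.1938) + 2.862 × 0.1938 = 3.757 mg/L.
DO = 9.88 − 3.757 = 6.123 mg/L.

DO ≈ 6.12 mg/L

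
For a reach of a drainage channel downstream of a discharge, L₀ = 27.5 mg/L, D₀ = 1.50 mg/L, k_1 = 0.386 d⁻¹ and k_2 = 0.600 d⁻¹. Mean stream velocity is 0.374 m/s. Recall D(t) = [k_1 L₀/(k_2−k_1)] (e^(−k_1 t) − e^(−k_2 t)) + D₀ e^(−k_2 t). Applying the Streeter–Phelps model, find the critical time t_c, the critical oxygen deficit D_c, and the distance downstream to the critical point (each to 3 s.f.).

With k_2/k_1 = 1.554 and 1 − D₀(k_2−k_1)/(k_1 L₀) = 0.9698,
t_c = ln(1.554 × 0.9698) / (0.600 − 0.386) = ln(1.507) / 0.2140 = 0.4104/0.2140 = 1.918 d.
L(t_c) = L₀ e^(−k_1 t_c) = 27.5 × 0.4770 = 13.12 mg/L, and at the critical point k_2 D_c = k_1 L, so D_c = (0.386/0.600) × 13.12 = 8.439 mg/L.
x_c = v t_c = 0.374 m/s × 1.918 d × 86400 s/d = 61970 m ≈ 62.0 km.

t_c ≈ 1.92 d; D_c ≈ 8.44 mg/L; x_c ≈ 62.0 km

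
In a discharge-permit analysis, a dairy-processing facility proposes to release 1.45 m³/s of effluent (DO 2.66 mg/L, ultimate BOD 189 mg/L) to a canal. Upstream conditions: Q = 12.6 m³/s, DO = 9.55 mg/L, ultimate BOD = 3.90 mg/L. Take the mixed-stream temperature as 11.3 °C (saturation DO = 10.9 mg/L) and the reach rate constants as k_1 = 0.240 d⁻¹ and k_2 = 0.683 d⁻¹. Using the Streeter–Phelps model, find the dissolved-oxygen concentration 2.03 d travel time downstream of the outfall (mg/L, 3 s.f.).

Mixed DO = (12.6×9.55 + 1.45×2.66)/(12.6+1.45) = 124.2/14.05 = 8.839 mg/L.
Mixed L₀ = (12.6×3.90 + 1.45×189)/(14.05) = 323.2/14.05 = 23.00 mg/L.
Initial deficit D₀ = C_s − DO₀ = 10.9 − 8.839 = 2.061 mg/L.
D(2.03) = [0.240×23.00/(0.683−0.240)](e^(−0.240×2.03) − e^(−0.683×2.03)) + 2.061 e^(−0.683×2.03)
= 12.46 × (0.6143 − 0.2500) + 2.061 × 0.2500 = 5.056 mg/L.
DO = 10.9 − 5.056 = 5.844 mg/L.

DO ≈ 5.84 mg/L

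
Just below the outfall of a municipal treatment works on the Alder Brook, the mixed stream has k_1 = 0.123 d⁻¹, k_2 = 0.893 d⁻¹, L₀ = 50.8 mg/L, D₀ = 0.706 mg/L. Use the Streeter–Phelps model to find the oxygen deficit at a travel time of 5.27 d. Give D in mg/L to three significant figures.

k_1 L₀/(k_2−k_1) = 0.123×50.8/(0.893−0.123) = 6.248/0.7700 = 8.115 mg/L.
e^(−k_1 t) = e^(−0.123×5.270) = 0.5230; e^(−k_2 t) = e^(−0.893×5.270) = 0.009040.
D = 8.115 × (0.5230 − 0.009040) + 0.706 × 0.009040 = 4.171 + 0.006382 = 4.177 mg/L.

D ≈ 4.18 mg/L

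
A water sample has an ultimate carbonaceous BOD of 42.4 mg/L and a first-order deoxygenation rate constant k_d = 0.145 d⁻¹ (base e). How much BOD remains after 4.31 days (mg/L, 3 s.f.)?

L_t = L₀ e^(−k_d t) = 42.4 × e^(−0.145×4.31) = 42.4 × 0.5353 = 22.70 mg/L.

L ≈ 22.7 mg/L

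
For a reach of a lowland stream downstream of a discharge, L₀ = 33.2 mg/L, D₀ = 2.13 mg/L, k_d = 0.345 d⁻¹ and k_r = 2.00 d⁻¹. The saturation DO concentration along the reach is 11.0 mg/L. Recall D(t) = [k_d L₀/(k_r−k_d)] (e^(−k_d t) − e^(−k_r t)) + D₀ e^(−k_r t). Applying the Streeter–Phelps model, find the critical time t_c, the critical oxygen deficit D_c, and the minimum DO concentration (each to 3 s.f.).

t_c ≈ 0.840 d; D_c ≈ 4.29 mg/L; min DO ≈ 6.71 mg/L

With k_r/k_d = 5.797 and 1 − D₀(k_r−k_d)/(k_d L₀) = 0.6922,
t_c = ln(5.797 × 0.6922) / (2.00 − 0.345) = ln(4.013) / 1.655 = 1.390/1.655 = 0.8396 d.
L(t_c) = L₀ e^(−k_d t_c) = 33.2 × 0.7485 = 24.85 mg/L, and at the critical point k_r D_c = k_d L, so D_c = (0.345/2.00) × 24.85 = 4.287 mg/L.
Minimum DO = C_s − D_c = 11.0 − 4.287 = 6.713 mg/L.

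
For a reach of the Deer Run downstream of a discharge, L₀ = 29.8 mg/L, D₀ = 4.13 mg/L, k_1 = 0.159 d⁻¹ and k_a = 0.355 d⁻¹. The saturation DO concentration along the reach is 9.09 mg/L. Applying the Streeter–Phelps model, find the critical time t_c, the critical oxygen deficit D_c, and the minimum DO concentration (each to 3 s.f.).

t_c ≈ 3.14 d; D_c ≈ 8.10 mg/L; min DO ≈ 0.991 mg/L

At the critical point dD/dt = 0, so k_1 L₀ e^(−k_1 t) = k_a D. Substituting D(t) from the Streeter–Phelps equation and solving for t gives
t_c = ln[(k_a/k_1)(1 − D₀(k_a−k_1)/(k_1 L₀))] / (k_a−k_1).
Here k_a−k_1 = 0.1960 d⁻¹ and 1 − D₀(k_a−k_1)/(k_1 L₀) = 1 − 4.13×0.1960/(0.159×29.8) = 0.8292, so
t_c = ln(2.233 × 0.8292) / 0.1960 = 0.6159 / 0.1960 = 3.142 d.
D_c = (k_1/k_a) L₀ e^(−k_1 t_c) = (0.159/0.355) × 29.8 × e^(−0.159×3.142) = 0.4479 × 29.8 × 0.6068 = 8.099 mg/L.
Minimum DO = C_s − D_c = 9.09 − 8.099 = 0.9914 mg/L.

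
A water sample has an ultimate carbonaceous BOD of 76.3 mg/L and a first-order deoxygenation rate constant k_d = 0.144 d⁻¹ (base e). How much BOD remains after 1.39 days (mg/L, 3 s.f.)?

L_t = L₀ e^(−k_d t) = 76.3 × e^(−0.144×1.39) = 76.3 × 0.8186 = 62.46 mg/L.

L ≈ 62.5 mg/L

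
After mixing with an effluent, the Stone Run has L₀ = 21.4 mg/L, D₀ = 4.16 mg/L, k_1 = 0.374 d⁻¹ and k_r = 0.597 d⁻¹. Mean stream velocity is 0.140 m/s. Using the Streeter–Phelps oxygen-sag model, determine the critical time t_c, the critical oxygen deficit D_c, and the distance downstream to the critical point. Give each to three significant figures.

With k_r/k_1 = 1.596 and 1 − D₀(k_r−k_1)/(k_1 L₀) = 0.8841,
t_c = ln(1.596 × 0.8841) / (0.597 − 0.374) = ln(1.411) / 0.2230 = 0.3445/0.2230 = 1.545 d.
D_c = (k_1/k_r) L₀ e^(−k_1 t_c) = (0.374/0.597) × 21.4 × e^(−0.374×1.545) = 0.6265 × 21.4 × 0.5612 = 7.523 mg/L.
x_c = v t_c = 0.140 m/s × 1.545 d × 86400 s/d = 18680 m ≈ 18.7 km.

t_c ≈ 1.54 d; D_c ≈ 7.52 mg/L; x_c ≈ 18.7 km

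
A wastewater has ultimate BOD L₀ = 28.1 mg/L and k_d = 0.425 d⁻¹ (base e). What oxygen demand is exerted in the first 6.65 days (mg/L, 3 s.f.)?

y_t = L₀(1 − e^(−k_d t)) = 28.1 × (1 − e^(−0.425×6.65))
= 28.1 × (1 − 0.05923) = 28.1 × 0.9408 = 26.44 mg/L.

y ≈ 26.4 mg/L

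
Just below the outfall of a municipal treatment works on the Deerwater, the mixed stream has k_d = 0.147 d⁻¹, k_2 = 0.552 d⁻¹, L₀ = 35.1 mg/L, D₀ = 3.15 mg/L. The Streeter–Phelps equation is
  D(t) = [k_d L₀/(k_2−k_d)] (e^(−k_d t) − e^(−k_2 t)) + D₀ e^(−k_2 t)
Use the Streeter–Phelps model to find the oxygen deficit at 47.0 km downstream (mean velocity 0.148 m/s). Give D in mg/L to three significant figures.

D ≈ 6.16 mg/L

Travel time t = x/v = 47.0 km / (0.148 m/s) = 47000 m / 0.148 m/s = 317600 s = 3.676 d.
k_d L₀/(k_2−k_d) = 0.147×35.1/(0.552−0.147) = 5.160/0.4050 = 12.74 mg/L.
e^(−k_d t) = e^(−0.147×3.676) = 0.5826; e^(−k_2 t) = e^(−0.552×3.676) = 0.1315.
D = 12.74 × (0.5826 − 0.1315) + 3.15 × 0.1315 = 5.747 + 0.4142 = 6.161 mg/L.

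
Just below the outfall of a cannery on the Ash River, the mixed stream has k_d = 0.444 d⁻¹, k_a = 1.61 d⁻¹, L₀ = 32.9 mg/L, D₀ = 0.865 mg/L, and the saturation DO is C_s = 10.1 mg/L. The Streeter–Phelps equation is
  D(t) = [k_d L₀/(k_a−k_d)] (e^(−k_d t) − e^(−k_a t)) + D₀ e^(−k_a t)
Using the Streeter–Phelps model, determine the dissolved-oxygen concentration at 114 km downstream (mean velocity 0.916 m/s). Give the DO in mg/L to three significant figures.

Travel time t = x/v = 114 km / (0.916 m/s) = 114000 m / 0.916 m/s = 124500 s = 1.440 d.
k_d L₀/(k_a−k_d) = 0.444×32.9/(1.61−0.444) = 14.61/1.166 = 12.53 mg/L.
e^(−k_d t) = e^(−0.444×1.440) = 0.5275; e^(−k_a t) = e^(−1.61×1.440) = 0.09836.
D = 12.53 × (0.5275 − 0.09836) + 0.865 × 0.09836 = 5.377 + 0.08508 = 5.462 mg/L.
DO = C_s − D = 10.1 − 5.462 = 4.638 mg/L.

DO ≈ 4.64 mg/L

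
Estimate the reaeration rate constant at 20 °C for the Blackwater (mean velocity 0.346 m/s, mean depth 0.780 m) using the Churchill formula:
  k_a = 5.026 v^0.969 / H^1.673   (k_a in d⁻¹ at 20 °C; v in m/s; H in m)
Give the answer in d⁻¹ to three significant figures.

k_a = 5.026 × 0.346^0.969 / 0.780^1.673 = 5.026 × 0.3576 / 0.6599 = 2.723 d⁻¹.

k_a ≈ 2.72 d⁻¹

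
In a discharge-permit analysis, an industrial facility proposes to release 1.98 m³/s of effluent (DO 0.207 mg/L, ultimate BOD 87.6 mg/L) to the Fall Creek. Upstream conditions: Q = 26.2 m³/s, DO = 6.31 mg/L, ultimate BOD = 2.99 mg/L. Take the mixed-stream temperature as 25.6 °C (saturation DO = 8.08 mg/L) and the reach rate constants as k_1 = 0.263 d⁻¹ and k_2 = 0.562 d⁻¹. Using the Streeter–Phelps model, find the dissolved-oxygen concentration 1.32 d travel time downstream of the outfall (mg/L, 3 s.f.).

DO ≈ 5.22 mg/L

Mixed DO = (26.2×6.31 + 1.98×0.207)/(26.2+1.98) = 165.7/28.18 = 5.881 mg/L.
Mixed L₀ = (26.2×2.99 + 1.98×87.6)/(28.18) = 251.8/28.18 = 8.935 mg/L.
Initial deficit D₀ = C_s − DO₀ = 8.08 − 5.881 = 2.199 mg/L.
D(1.32) = [0.263×8.935/(0.562−0.263)](e^(−0.263×1.32) − e^(−0.562×1.32)) + 2.199 e^(−0.562×1.32)
= 7.859 × (0.7067 − 0.4762) + 2.199 × 0.4762 = 2.858 mg/L.
DO = 8.08 − 2.858 = 5.222 mg/L.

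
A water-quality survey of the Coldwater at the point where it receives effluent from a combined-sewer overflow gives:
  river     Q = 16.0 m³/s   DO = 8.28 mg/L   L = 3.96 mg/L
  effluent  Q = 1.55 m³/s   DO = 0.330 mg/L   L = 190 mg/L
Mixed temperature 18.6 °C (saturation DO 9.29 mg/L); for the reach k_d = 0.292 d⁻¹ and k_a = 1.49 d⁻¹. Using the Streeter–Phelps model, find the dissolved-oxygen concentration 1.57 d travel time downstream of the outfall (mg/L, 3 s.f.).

DO ≈ 6.46 mg/L

Mixed DO = (16.0×8.28 + 1.55×0.330)/(16.0+1.55) = 133.0/17.55 = 7.578 mg/L.
Mixed L₀ = (16.0×3.96 + 1.55×190)/(17.55) = 357.9/17.55 = 20.39 mg/L.
Initial deficit D₀ = C_s − DO₀ = 9.29 − 7.578 = 1.712 mg/L.
D(1.57) = [0.292×20.39/(1.49−0.292)](e^(−0.292×1.57) − e^(−1.49×1.57)) + 1.712 e^(−1.49×1.57)
= 4.970 × (0.6323 − 0.09640) + 1.712 × 0.09640 = 2.828 mg/L.
DO = 9.29 − 2.828 = 6.462 mg/L.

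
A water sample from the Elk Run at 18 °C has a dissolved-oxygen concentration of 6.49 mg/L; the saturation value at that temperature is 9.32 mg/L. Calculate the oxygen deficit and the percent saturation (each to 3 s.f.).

D ≈ 2.83 mg/L; 69.6 % saturation

D = C_s − C = 9.32 − 6.49 = 2.83 mg/L.
% saturation = 6.49/9.32 × 100 = 69.6 %.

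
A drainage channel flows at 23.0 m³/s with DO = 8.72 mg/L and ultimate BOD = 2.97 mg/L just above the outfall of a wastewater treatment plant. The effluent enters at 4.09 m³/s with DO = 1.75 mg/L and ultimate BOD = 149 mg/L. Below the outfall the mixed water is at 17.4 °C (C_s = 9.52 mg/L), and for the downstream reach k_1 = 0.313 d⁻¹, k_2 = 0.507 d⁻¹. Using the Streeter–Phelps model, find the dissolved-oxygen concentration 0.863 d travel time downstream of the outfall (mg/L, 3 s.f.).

Mixed DO = (23.0×8.72 + 4.09×1.75)/(23.0+4.09) = 207.7/27.09 = 7.668 mg/L.
Mixed L₀ = (23.0×2.97 + 4.09×149)/(27.09) = 677.7/27.09 = 25.02 mg/L.
Initial deficit D₀ = C_s − DO₀ = 9.52 − 7.668 = 1.852 mg/L.
D(0.863) = [0.313×25.02/(0.507−0.313)](e^(−0.313×0.863) − e^(−0.507×0.863)) + 1.852 e^(−0.507×0.863)
= 40.36 × (0.7633 − 0.6456) + 1.852 × 0.6456 = 5.945 mg/L.
DO = 9.52 − 5.945 = 3.575 mg/L.

DO ≈ 3.57 mg/L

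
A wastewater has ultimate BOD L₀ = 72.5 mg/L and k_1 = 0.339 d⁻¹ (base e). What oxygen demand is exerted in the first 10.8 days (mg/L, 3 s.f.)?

y_t = L₀(1 − e^(−k_1 t)) = 72.5 × (1 − e^(−0.339×10.8))
= 72.5 × (1 − 0.02570) = 72.5 × 0.9743 = 70.64 mg/L.

y ≈ 70.6 mg/L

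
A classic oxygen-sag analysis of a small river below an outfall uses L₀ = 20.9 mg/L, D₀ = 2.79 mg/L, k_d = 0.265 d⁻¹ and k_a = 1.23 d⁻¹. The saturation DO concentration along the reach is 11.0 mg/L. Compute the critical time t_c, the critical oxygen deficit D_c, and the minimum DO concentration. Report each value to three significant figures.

At the critical point dD/dt = 0, so k_d L₀ e^(−k_d t) = k_a D. Substituting D(t) from the Streeter–Phelps equation and solving for t gives
t_c = ln[(k_a/k_d)(1 − D₀(k_a−k_d)/(k_d L₀))] / (k_a−k_d).
Here k_a−k_d = 0.9650 d⁻¹ and 1 − D₀(k_a−k_d)/(k_d L₀) = 1 − 2.79×0.9650/(0.265×20.9) = 0.5139, so
t_c = ln(4.642 × 0.5139) / 0.9650 = 0.8693 / 0.9650 = 0.9008 d.
L(t_c) = L₀ e^(−k_d t_c) = 20.9 × 0.7876 = 16.46 mg/L, and at the critical point k_a D_c = k_d L, so D_c = (0.265/1.23) × 16.46 = 3.547 mg/L.
Minimum DO = C_s − D_c = 11.0 − 3.547 = 7.453 mg/L.

t_c ≈ 0.901 d; D_c ≈ 3.55 mg/L; min DO ≈ 7.45 mg/L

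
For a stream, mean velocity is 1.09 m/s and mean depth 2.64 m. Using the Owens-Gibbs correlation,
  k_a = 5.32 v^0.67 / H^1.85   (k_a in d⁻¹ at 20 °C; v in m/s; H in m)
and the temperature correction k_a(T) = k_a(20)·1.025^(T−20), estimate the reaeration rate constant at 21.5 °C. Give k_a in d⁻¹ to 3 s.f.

k_a ≈ 0.971 d⁻¹

k_a(20) = 5.32 × 1.09^0.67 / 2.64^1.85 = 5.32 × 1.059 / 6.025 = 0.9354 d⁻¹.
k_a(21.5) = 0.9354 × 1.025^(21.5−20) = 0.9354 × 1.038 = 0.9707 d⁻¹.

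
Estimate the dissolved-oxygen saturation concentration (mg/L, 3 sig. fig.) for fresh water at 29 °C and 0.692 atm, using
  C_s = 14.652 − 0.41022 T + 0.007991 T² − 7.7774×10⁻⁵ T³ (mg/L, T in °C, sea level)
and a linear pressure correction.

At sea level: C_s = 14.652 − 0.41022×29 + 0.007991×29² − 7.7774×10⁻⁵×29³ = 7.579 mg/L.
Pressure correction: C_s' = 7.579 × 0.692 = 5.245 mg/L.

C_s ≈ 5.24 mg/L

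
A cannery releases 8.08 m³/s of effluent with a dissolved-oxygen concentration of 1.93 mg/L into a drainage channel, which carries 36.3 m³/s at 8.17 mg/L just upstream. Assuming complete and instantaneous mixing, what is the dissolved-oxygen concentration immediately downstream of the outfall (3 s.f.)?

7.03 mg/L

Flow-weighted mixing: C = (Q_r C_r + Q_w C_w)/(Q_r + Q_w)
= (36.3×8.17 + 8.08×1.93)/(36.3 + 8.08) = 312.2/44.38 = 7.034 mg/L.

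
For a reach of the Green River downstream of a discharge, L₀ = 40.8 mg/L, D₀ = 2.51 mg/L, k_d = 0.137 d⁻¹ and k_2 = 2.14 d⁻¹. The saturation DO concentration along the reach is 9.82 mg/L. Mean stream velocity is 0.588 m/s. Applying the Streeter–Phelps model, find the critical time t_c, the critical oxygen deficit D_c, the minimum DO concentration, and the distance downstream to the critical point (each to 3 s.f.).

t_c ≈ 0.225 d; D_c ≈ 2.53 mg/L; min DO ≈ 7.29 mg/L; x_c ≈ 11.5 km

At the critical point dD/dt = 0, so k_d L₀ e^(−k_d t) = k_2 D. Substituting D(t) from the Streeter–Phelps equation and solving for t gives
t_c = ln[(k_2/k_d)(1 − D₀(k_2−k_d)/(k_d L₀))] / (k_2−k_d).
Here k_2−k_d = 2.003 d⁻¹ and 1 − D₀(k_2−k_d)/(k_d L₀) = 1 − 2.51×2.003/(0.137×40.8) = 0.1006, so
t_c = ln(15.62 × 0.1006) / 2.003 = 0.4515 / 2.003 = 0.2254 d.
D_c = (k_d/k_2) L₀ e^(−k_d t_c) = (0.137/2.14) × 40.8 × e^(−0.137×0.2254) = 0.06402 × 40.8 × 0.9696 = 2.533 mg/L.
Minimum DO = C_s − D_c = 9.82 − 2.533 = 7.287 mg/L.
x_c = v t_c = 0.588 m/s × 0.2254 d × 86400 s/d = 11450 m ≈ 11.5 km.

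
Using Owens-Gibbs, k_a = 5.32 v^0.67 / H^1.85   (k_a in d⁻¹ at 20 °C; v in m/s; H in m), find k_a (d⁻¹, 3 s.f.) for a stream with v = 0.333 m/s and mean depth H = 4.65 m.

k_a = 5.32 × 0.333^0.67 / 4.65^1.85 = 5.32 × 0.4787 / 17.17 = 0.1483 d⁻¹.

k_a ≈ 0.148 d⁻¹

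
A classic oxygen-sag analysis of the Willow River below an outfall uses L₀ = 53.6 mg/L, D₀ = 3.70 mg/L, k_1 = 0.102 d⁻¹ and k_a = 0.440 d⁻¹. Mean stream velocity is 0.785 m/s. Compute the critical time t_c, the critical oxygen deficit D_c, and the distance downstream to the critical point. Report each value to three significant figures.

t_c ≈ 3.56 d; D_c ≈ 8.65 mg/L; x_c ≈ 241 km

t_c = [1/(k_a−k_1)] ln[(k_a/k_1)(1 − D₀(k_a−k_1)/(k_1 L₀))]
= [1/(0.440−0.102)] ln[(0.440/0.102)(1 − 3.70×0.3380/(0.102×53.6))]
= (1/0.3380) ln[4.314 × 0.7713] = 2.959 × ln(3.327) = 2.959 × 1.202 = 3.556 d.
D_c = (k_1/k_a) L₀ e^(−k_1 t_c) = (0.102/0.440) × 53.6 × e^(−0.102×3.556) = 0.2318 × 53.6 × 0.6958 = 8.645 mg/L.
x_c = v t_c = 0.785 m/s × 3.556 d × 86400 s/d = 241200 m ≈ 241 km.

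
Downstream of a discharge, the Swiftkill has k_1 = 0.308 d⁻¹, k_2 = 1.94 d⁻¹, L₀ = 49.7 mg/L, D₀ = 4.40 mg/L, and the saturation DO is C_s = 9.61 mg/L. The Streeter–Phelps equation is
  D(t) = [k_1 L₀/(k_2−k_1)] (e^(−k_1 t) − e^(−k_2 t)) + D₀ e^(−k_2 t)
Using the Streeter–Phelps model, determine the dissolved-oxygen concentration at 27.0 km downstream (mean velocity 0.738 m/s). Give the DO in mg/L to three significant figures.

DO ≈ 3.57 mg/L

Travel time t = x/v = 27.0 km / (0.738 m/s) = 27000 m / 0.738 m/s = 36590 s = 0.4234 d.
k_1 L₀/(k_2−k_1) = 0.308×49.7/(1.94−0.308) = 15.31/1.632 = 9.380 mg/L.
e^(−k_1 t) = e^(−0.308×0.4234) = 0.8777; e^(−k_2 t) = e^(−1.94×0.4234) = 0.4398.
D = 9.380 × (0.8777 − 0.4398) + 4.40 × 0.4398 = 4.108 + 1.935 = 6.043 mg/L.
DO = C_s − D = 9.61 − 6.043 = 3.567 mg/L.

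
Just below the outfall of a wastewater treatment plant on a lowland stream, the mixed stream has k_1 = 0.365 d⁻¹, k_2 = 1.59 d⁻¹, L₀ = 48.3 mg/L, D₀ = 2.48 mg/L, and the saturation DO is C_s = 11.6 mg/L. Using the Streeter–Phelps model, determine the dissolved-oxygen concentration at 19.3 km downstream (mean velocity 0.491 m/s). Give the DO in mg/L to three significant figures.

Travel time t = x/v = 19.3 km / (0.491 m/s) = 19300 m / 0.491 m/s = 39310 s = 0.4549 d.
k_1 L₀/(k_2−k_1) = 0.365×48.3/(1.59−0.365) = 17.63/1.225 = 14.39 mg/L.
e^(−k_1 t) = e^(−0.365×0.4549) = 0.8470; e^(−k_2 t) = e^(−1.59×0.4549) = 0.4851.
D = 14.39 × (0.8470 − 0.4851) + 2.48 × 0.4851 = 5.208 + 1.203 = 6.411 mg/L.
DO = C_s − D = 11.6 − 6.411 = 5.189 mg/L.

DO ≈ 5.19 mg/L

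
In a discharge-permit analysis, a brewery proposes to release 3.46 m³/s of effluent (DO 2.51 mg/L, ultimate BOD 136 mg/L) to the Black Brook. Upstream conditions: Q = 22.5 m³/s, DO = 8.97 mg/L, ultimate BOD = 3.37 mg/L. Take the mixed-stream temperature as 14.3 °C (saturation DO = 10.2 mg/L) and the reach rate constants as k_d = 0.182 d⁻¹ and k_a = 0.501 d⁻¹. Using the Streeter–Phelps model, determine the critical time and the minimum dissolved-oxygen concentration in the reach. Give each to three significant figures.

t_c ≈ 2.57 d; minimum DO ≈ 5.41 mg/L

Mixed DO = (22.5×8.97 + 3.46×2.51)/(22.5+3.46) = 210.5/25.96 = 8.109 mg/L.
Mixed L₀ = (22.5×3.37 + 3.46×136)/(25.96) = 546.4/25.96 = 21.05 mg/L.
Initial deficit D₀ = C_s − DO₀ = 10.2 − 8.109 = 2.091 mg/L.
t_c = (1/0.3190) ln[(0.501/0.182)(1 − 2.091×0.3190/(0.182×21.05))] = 3.135 × ln(2.273) = 2.575 d.
D_c = (0.182/0.501) × 21.05 × e^(−0.182×2.575) = 0.3633 × 21.05 × 0.6259 = 4.786 mg/L.
Minimum DO = 10.2 − 4.786 = 5.414 mg/L.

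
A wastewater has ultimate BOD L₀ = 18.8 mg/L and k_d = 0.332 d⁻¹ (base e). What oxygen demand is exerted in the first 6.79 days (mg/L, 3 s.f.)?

y ≈ 16.8 mg/L

y_t = L₀(1 − e^(−k_d t)) = 18.8 × (1 − e^(−0.332×6.79))
= 18.8 × (1 − 0.1049) = 18.8 × 0.8951 = 16.83 mg/L.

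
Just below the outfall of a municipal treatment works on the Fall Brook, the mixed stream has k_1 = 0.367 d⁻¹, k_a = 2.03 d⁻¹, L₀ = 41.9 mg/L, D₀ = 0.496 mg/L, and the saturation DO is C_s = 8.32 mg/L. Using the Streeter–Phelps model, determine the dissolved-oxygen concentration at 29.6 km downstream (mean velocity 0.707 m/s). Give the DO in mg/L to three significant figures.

DO ≈ 3.85 mg/L

Travel time t = x/v = 29.6 km / (0.707 m/s) = 29600 m / 0.707 m/s = 41870 s = 0.4846 d.
k_1 L₀/(k_a−k_1) = 0.367×41.9/(2.03−0.367) = 15.38/1.663 = 9.247 mg/L.
e^(−k_1 t) = e^(−0.367×0.4846) = 0.8371; e^(−k_a t) = e^(−2.03×0.4846) = 0.3739.
D = 9.247 × (0.8371 − 0.3739) + 0.496 × 0.3739 = 4.283 + 0.1855 = 4.468 mg/L.
DO = C_s − D = 8.32 − 4.468 = 3.852 mg/L.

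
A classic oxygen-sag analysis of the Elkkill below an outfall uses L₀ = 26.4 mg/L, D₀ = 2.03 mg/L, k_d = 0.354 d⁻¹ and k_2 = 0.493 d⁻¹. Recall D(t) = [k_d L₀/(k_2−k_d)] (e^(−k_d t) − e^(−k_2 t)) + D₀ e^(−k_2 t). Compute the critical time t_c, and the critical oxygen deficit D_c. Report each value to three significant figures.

With k_2/k_d = 1.393 and 1 − D₀(k_2−k_d)/(k_d L₀) = 0.9698,
t_c = ln(1.393 × 0.9698) / (0.493 − 0.354) = ln(1.351) / 0.1390 = 0.3006/0.1390 = 2.162 d.
L(t_c) = L₀ e^(−k_d t_c) = 26.4 × 0.4651 = 12.28 mg/L, and at the critical point k_2 D_c = k_d L, so D_c = (0.354/0.493) × 12.28 = 8.817 mg/L.

t_c ≈ 2.16 d; D_c ≈ 8.82 mg/L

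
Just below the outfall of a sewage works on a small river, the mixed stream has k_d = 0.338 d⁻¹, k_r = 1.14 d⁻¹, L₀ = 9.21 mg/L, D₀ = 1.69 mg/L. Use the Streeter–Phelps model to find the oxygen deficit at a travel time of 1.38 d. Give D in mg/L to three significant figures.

k_d L₀/(k_r−k_d) = 0.338×9.21/(1.14−0.338) = 3.113/0.8020 = 3.882 mg/L.
e^(−k_d t) = e^(−0.338×1.380) = 0.6272; e^(−k_r t) = e^(−1.14×1.380) = 0.2074.
D = 3.882 × (0.6272 − 0.2074) + 1.69 × 0.2074 = 1.630 + 0.3505 = 1.980 mg/L.

D ≈ 1.98 mg/L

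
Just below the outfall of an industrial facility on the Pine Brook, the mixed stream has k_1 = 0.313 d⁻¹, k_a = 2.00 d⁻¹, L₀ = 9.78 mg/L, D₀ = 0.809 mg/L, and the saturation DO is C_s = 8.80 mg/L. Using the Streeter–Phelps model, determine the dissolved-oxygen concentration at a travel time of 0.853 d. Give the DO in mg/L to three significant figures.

k_1 L₀/(k_a−k_1) = 0.313×9.78/(2.00−0.313) = 3.061/1.687 = 1.815 mg/L.
e^(−k_1 t) = e^(−0.313×0.8530) = 0.7657; e^(−k_a t) = e^(−2.00×0.8530) = 0.1816.
D = 1.815 × (0.7657 − 0.1816) + 0.809 × 0.1816 = 1.060 + 0.1469 = 1.207 mg/L.
DO = C_s − D = 8.80 − 1.207 = 7.593 mg/L.

DO ≈ 7.59 mg/L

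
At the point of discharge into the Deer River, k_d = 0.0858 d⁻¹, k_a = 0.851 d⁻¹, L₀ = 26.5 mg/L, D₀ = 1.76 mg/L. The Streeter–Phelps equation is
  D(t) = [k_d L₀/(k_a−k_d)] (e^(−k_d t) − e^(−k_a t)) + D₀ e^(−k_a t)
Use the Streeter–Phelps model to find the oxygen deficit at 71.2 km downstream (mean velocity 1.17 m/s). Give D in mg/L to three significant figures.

D ≈ 2.13 mg/L

Travel time t = x/v = 71.2 km / (1.17 m/s) = 71200 m / 1.17 m/s = 60850 s = 0.7043 d.
k_d L₀/(k_a−k_d) = 0.0858×26.5/(0.851−0.0858) = 2.274/0.7652 = 2.971 mg/L.
e^(−k_d t) = e^(−0.0858×0.7043) = 0.9414; e^(−k_a t) = e^(−0.851×0.7043) = 0.5491.
D = 2.971 × (0.9414 − 0.5491) + 1.76 × 0.5491 = 1.165 + 0.9665 = 2.132 mg/L.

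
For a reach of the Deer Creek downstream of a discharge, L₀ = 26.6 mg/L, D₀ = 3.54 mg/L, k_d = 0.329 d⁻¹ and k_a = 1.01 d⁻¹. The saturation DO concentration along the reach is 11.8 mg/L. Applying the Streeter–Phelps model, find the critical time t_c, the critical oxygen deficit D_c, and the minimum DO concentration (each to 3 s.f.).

t_c = [1/(k_a−k_d)] ln[(k_a/k_d)(1 − D₀(k_a−k_d)/(k_d L₀))]
= [1/(1.01−0.329)] ln[(1.01/0.329)(1 − 3.54×0.6810/(0.329×26.6))]
= (1/0.6810) ln[3.070 × 0.7245] = 1.468 × ln(2.224) = 1.468 × 0.7994 = 1.174 d.
L(t_c) = L₀ e^(−k_d t_c) = 26.6 × 0.6796 = 18.08 mg/L, and at the critical point k_a D_c = k_d L, so D_c = (0.329/1.01) × 18.08 = 5.889 mg/L.
Minimum DO = C_s − D_c = 11.8 − 5.889 = 5.911 mg/L.

t_c ≈ 1.17 d; D_c ≈ 5.89 mg/L; min DO ≈ 5.91 mg/L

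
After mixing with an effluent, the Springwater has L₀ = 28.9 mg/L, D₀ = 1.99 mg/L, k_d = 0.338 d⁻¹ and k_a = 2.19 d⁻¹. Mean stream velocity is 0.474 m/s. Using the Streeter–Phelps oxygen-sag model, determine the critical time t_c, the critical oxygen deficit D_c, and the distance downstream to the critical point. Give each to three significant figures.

At the critical point dD/dt = 0, so k_d L₀ e^(−k_d t) = k_a D. Substituting D(t) from the Streeter–Phelps equation and solving for t gives
t_c = ln[(k_a/k_d)(1 − D₀(k_a−k_d)/(k_d L₀))] / (k_a−k_d).
Here k_a−k_d = 1.852 d⁻¹ and 1 − D₀(k_a−k_d)/(k_d L₀) = 1 − 1.99×1.852/(0.338×28.9) = 0.6227, so
t_c = ln(6.479 × 0.6227) / 1.852 = 1.395 / 1.852 = 0.7532 d.
D_c = (k_d/k_a) L₀ e^(−k_d t_c) = (0.338/2.19) × 28.9 × e^(−0.338×0.7532) = 0.1543 × 28.9 × 0.7752 = 3.458 mg/L.
x_c = v t_c = 0.474 m/s × 0.7532 d × 86400 s/d = 30850 m ≈ 30.8 km.

t_c ≈ 0.753 d; D_c ≈ 3.46 mg/L; x_c ≈ 30.8 km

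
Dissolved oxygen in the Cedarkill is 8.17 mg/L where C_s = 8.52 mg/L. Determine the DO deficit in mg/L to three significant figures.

D ≈ 0.350 mg/L

D = C_s − C = 8.52 − 8.17 = 0.350 mg/L.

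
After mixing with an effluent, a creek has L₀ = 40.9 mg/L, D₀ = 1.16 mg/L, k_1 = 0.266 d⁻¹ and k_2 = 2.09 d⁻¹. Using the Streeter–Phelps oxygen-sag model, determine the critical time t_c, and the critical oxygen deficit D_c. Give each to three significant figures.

t_c = [1/(k_2−k_1)] ln[(k_2/k_1)(1 − D₀(k_2−k_1)/(k_1 L₀))]
= [1/(2.09−0.266)] ln[(2.09/0.266)(1 − 1.16×1.824/(0.266×40.9))]
= (1/1.824) ln[7.857 × 0.8055] = 0.5482 × ln(6.329) = 0.5482 × 1.845 = 1.012 d.
L(t_c) = L₀ e^(−k_1 t_c) = 40.9 × 0.7641 = 31.25 mg/L, and at the critical point k_2 D_c = k_1 L, so D_c = (0.266/2.09) × 31.25 = 3.977 mg/L.

t_c ≈ 1.01 d; D_c ≈ 3.98 mg/L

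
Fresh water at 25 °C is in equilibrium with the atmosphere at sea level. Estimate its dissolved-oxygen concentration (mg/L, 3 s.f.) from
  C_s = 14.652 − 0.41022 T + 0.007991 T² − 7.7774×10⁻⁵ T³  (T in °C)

C_s = 14.652 − 0.41022×25 + 0.007991×25² − 7.7774×10⁻⁵×25³ = 8.176 mg/L.

C_s ≈ 8.18 mg/L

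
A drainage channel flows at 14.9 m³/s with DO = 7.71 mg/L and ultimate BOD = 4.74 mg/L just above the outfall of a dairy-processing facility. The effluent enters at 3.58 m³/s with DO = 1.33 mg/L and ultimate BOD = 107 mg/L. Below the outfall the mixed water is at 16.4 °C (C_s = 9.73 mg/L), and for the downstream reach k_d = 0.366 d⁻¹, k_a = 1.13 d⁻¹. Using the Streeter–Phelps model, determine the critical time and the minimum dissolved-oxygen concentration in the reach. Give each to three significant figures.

t_c ≈ 1.05 d; minimum DO ≈ 4.32 mg/L

Mixed DO = (14.9×7.71 + 3.58×1.33)/(14.9+3.58) = 119.6/18.48 = 6.474 mg/L.
Mixed L₀ = (14.9×4.74 + 3.58×107)/(18.48) = 453.7/18.48 = 24.55 mg/L.
Initial deficit D₀ = C_s − DO₀ = 9.73 − 6.474 = 3.256 mg/L.
t_c = (1/0.7640) ln[(1.13/0.366)(1 − 3.256×0.7640/(0.366×24.55))] = 1.309 × ln(2.233) = 1.051 d.
D_c = (0.366/1.13) × 24.55 × e^(−0.366×1.051) = 0.3239 × 24.55 × 0.6806 = 5.412 mg/L.
Minimum DO = 9.73 − 5.412 = 4.318 mg/L.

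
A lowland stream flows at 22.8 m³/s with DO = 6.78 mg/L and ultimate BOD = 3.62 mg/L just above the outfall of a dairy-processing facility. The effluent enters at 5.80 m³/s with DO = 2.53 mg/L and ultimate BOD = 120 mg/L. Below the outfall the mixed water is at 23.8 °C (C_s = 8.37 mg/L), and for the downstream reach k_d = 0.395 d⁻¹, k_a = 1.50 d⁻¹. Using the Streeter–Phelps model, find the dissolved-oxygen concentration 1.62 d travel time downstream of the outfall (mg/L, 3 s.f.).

Mixed DO = (22.8×6.78 + 5.80×2.53)/(22.8+5.80) = 169.3/28.60 = 5.918 mg/L.
Mixed L₀ = (22.8×3.62 + 5.80×120)/(28.60) = 778.5/28.60 = 27.22 mg/L.
Initial deficit D₀ = C_s − DO₀ = 8.37 − 5.918 = 2.452 mg/L.
D(1.62) = [0.395×27.22/(1.50−0.395)](e^(−0.395×1.62) − e^(−1.50×1.62)) + 2.452 e^(−1.50×1.62)
= 9.731 × (0.5273 − 0.08804) + 2.452 × 0.08804 = 4.491 mg/L.
DO = 8.37 − 4.491 = 3.879 mg/L.

DO ≈ 3.88 mg/L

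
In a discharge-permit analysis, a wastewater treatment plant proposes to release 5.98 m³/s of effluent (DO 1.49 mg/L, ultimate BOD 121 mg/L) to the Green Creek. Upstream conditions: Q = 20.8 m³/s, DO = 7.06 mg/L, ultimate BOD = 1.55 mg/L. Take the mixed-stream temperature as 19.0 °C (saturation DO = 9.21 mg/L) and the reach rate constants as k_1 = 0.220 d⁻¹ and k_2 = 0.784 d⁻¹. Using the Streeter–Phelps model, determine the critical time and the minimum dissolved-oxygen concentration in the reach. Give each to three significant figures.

Mixed DO = (20.8×7.06 + 5.98×1.49)/(20.8+5.98) = 155.8/26.78 = 5.816 mg/L.
Mixed L₀ = (20.8×1.55 + 5.98×121)/(26.78) = 755.8/26.78 = 28.22 mg/L.
Initial deficit D₀ = C_s − DO₀ = 9.21 − 5.816 = 3.394 mg/L.
t_c = (1/0.5640) ln[(0.784/0.220)(1 − 3.394×0.5640/(0.220×28.22))] = 1.773 × ln(2.465) = 1.600 d.
D_c = (0.220/0.784) × 28.22 × e^(−0.220×1.600) = 0.2806 × 28.22 × 0.7033 = 5.570 mg/L.
Minimum DO = 9.21 − 5.570 = 3.640 mg/L.

t_c ≈ 1.60 d; minimum DO ≈ 3.64 mg/L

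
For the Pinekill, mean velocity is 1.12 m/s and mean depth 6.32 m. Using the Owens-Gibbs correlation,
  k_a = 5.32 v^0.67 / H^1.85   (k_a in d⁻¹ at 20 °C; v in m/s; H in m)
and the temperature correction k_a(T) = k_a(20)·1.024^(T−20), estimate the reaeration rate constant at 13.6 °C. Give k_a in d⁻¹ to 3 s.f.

k_a ≈ 0.163 d⁻¹

k_a(20) = 5.32 × 1.12^0.67 / 6.32^1.85 = 5.32 × 1.079 / 30.29 = 0.1895 d⁻¹.
k_a(13.6) = 0.1895 × 1.024^(13.6−20) = 0.1895 × 0.8592 = 0.1628 d⁻¹.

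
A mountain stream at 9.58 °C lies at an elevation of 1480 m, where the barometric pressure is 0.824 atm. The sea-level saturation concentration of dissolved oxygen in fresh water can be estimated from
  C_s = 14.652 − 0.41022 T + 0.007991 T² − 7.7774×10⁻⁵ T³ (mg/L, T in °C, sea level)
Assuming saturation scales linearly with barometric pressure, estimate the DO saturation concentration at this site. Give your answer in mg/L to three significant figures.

C_s ≈ 9.38 mg/L

At sea level: C_s = 14.652 − 0.41022×9.58 + 0.007991×9.58² − 7.7774×10⁻⁵×9.58³ = 11.39 mg/L.
Pressure correction: C_s' = 11.39 × 0.824 = 9.383 mg/L.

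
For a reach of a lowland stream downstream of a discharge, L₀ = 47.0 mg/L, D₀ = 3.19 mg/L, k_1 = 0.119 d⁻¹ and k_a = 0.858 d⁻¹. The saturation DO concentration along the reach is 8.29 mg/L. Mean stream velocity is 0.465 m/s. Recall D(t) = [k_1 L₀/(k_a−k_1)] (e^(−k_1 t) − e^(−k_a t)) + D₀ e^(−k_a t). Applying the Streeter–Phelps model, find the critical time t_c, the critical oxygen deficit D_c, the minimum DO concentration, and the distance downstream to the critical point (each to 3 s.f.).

At the critical point dD/dt = 0, so k_1 L₀ e^(−k_1 t) = k_a D. Substituting D(t) from the Streeter–Phelps equation and solving for t gives
t_c = ln[(k_a/k_1)(1 − D₀(k_a−k_1)/(k_1 L₀))] / (k_a−k_1).
Here k_a−k_1 = 0.7390 d⁻¹ and 1 − D₀(k_a−k_1)/(k_1 L₀) = 1 − 3.19×0.7390/(0.119×47.0) = 0.5785, so
t_c = ln(7.210 × 0.5785) / 0.7390 = 1.428 / 0.7390 = 1.933 d.
D_c = (k_1/k_a) L₀ e^(−k_1 t_c) = (0.119/0.858) × 47.0 × e^(−0.119×1.933) = 0.1387 × 47.0 × 0.7946 = 5.179 mg/L.
Minimum DO = C_s − D_c = 8.29 − 5.179 = 3.111 mg/L.
x_c = v t_c = 0.465 m/s × 1.933 d × 86400 s/d = 77640 m ≈ 77.6 km.

t_c ≈ 1.93 d; D_c ≈ 5.18 mg/L; min DO ≈ 3.11 mg/L; x_c ≈ 77.6 km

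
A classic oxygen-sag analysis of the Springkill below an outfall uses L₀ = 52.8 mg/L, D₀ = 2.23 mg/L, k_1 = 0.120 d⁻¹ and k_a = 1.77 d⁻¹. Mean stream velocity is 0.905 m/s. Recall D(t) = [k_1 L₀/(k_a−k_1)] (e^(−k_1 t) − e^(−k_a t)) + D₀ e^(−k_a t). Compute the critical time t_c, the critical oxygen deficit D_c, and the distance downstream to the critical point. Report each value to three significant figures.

t_c ≈ 1.10 d; D_c ≈ 3.14 mg/L; x_c ≈ 86.3 km

t_c = [1/(k_a−k_1)] ln[(k_a/k_1)(1 − D₀(k_a−k_1)/(k_1 L₀))]
= [1/(1.77−0.120)] ln[(1.77/0.120)(1 − 2.23×1.650/(0.120×52.8))]
= (1/1.650) ln[14.75 × 0.4193] = 0.6061 × ln(6.184) = 0.6061 × 1.822 = 1.104 d.
L(t_c) = L₀ e^(−k_1 t_c) = 52.8 × 0.8759 = 46.25 mg/L, and at the critical point k_a D_c = k_1 L, so D_c = (0.120/1.77) × 46.25 = 3.135 mg/L.
x_c = v t_c = 0.905 m/s × 1.104 d × 86400 s/d = 86340 m ≈ 86.3 km.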